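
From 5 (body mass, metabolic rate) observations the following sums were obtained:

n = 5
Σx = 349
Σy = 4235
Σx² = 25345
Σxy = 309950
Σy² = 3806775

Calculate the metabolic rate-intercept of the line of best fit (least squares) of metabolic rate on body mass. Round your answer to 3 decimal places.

-169.877

Sxx = Σx² − (Σx)²/n = 25345 − 24360.2 = 984.8
Sxy = Σxy − (Σx)(Σy)/n = 309950 − 295603 = 14347
b = Sxy/Sxx = 14347/984.8 = 14.568440
a = ȳ − b·x̄ = 847 − 14.568440·69.8 = -169.877132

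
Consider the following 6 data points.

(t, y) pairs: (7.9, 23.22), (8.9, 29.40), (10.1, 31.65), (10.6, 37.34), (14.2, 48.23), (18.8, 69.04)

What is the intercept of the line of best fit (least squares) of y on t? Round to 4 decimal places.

-8.0058

n = 6, Σx = 70.5, Σy = 238.88, Σxy = 3143.385, Σx² = 911.07
Sxx = Σx² − (Σx)²/n = 911.07 − 828.375 = 82.695
Sxy = Σxy − (Σx)(Σy)/n = 3143.385 − 2806.84 = 336.545
b = Sxy/Sxx = 336.545/82.695 = 4.069714
a = ȳ − b·x̄ = 39.813333 − 4.069714·11.75 = -8.005806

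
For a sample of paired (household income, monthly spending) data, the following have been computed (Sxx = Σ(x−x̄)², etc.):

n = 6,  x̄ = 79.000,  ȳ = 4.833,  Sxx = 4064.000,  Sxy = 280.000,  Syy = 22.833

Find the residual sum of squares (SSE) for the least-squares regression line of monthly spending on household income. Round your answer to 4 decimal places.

b = Sxy/Sxx = 280/4064 = 0.068898
SSE = Syy − b·Sxy = 22.833 − 0.068898·280 = 3.541661

3.5417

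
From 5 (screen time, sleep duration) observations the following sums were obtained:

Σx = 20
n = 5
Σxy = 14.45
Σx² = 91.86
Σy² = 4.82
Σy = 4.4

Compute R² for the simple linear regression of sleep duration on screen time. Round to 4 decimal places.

0.8825

Sxx = Σx² − (Σx)²/n = 91.86 − 80 = 11.86
Sxy = Σxy − (Σx)(Σy)/n = 14.45 − 17.6 = -3.15
Syy = Σy² − (Σy)²/n = 4.82 − 3.872 = 0.948
R² = Sxy²/(Sxx·Syy) = (-3.15)²/(11.86·0.948) = 0.882527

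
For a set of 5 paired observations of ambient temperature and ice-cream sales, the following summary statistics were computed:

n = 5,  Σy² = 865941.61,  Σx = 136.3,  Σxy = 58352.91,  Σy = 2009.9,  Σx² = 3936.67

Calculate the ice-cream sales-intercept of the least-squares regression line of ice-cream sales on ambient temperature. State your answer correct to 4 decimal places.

Sxx = Σx² − (Σx)²/n = 3936.67 − 3715.538 = 221.132
Sxy = Σxy − (Σx)(Σy)/n = 58352.91 − 54789.874 = 3563.036
b = Sxy/Sxx = 3563.036/221.132 = 16.112711
a = ȳ − b·x̄ = 401.98 − 16.112711·27.26 = -37.252501

-37.2525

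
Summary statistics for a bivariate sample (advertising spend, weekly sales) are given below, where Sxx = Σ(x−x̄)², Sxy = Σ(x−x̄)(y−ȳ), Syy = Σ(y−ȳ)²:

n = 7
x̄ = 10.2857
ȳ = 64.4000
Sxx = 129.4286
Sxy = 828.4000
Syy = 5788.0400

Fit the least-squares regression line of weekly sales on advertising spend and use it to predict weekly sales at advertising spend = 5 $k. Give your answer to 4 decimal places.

b = Sxy/Sxx = 828.4/129.4286 = 6.400440
a = ȳ − b·x̄ = 64.4 − 6.400440·10.2857 = -1.433007
ŷ(5) = a + b·5 = -1.433007 + 6.400440·5 = 30.569194

30.5692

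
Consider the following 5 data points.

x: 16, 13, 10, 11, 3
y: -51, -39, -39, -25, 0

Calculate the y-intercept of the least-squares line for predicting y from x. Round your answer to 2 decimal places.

9.64

n = 5, Σx = 53, Σy = -154, Σxy = -1988, Σx² = 655
Sxx = Σx² − (Σx)²/n = 655 − 561.8 = 93.2
Sxy = Σxy − (Σx)(Σy)/n = -1988 − (-1632.4) = -355.6
b = Sxy/Sxx = -355.6/93.2 = -3.815451
a = ȳ − b·x̄ = -30.8 − (-3.815451)·10.6 = 9.643777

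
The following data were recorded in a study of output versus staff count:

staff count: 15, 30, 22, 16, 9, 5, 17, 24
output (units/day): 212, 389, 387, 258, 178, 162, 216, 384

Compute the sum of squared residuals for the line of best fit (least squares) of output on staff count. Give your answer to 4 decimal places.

10580.3008

n = 8, Σx = 138, Σy = 2186, Σxy = 42792, Σx² = 2836, Σy² = 664638
Sxx = Σx² − (Σx)²/n = 2836 − 2380.5 = 455.5
Sxy = Σxy − (Σx)(Σy)/n = 42792 − 37708.5 = 5083.5
Syy = Σy² − (Σy)²/n = 664638 − 597324.5 = 67313.5
b = Sxy/Sxx = 5083.5/455.5 = 11.160263
SSE = Syy − b·Sxy = 67313.5 − 11.160263·5083.5 = 10580.300768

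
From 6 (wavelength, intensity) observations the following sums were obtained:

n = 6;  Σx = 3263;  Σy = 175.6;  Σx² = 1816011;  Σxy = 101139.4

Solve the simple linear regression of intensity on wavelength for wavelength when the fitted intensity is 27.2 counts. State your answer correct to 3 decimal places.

Sxx = Σx² − (Σx)²/n = 1816011 − 1774528.166667 = 41482.833333
Sxy = Σxy − (Σx)(Σy)/n = 101139.4 − 95497.133333 = 5642.266667
b = Sxy/Sxx = 5642.266667/41482.833333 = 0.136014
a = ȳ − b·x̄ = 29.266667 − 0.136014·543.833333 = -44.702550
Set a + b·x = 27.2: x = (27.2 − (-44.702550)) / 0.136014 = 528.638874

528.639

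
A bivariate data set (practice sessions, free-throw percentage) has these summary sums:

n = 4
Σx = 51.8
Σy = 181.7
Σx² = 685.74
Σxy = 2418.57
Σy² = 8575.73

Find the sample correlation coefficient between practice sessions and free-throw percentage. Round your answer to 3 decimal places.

0.945

Sxx = Σx² − (Σx)²/n = 685.74 − 670.81 = 14.93
Sxy = Σxy − (Σx)(Σy)/n = 2418.57 − 2353.015 = 65.555
Syy = Σy² − (Σy)²/n = 8575.73 − 8253.7225 = 322.0075
r = Sxy/√(Sxx·Syy) = 65.555/√(4807.571975) = 65.555/69.336657 = 0.945459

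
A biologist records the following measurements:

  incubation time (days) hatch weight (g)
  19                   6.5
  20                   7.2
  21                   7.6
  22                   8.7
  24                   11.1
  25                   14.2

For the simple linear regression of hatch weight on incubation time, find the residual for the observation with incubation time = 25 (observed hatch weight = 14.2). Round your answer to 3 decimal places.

n = 6, Σx = 131, Σy = 55.3, Σxy = 1239.9, Σx² = 2887
Sxx = Σx² − (Σx)²/n = 2887 − 2860.166667 = 26.833333
Sxy = Σxy − (Σx)(Σy)/n = 1239.9 − 1207.383333 = 32.516667
b = Sxy/Sxx = 32.516667/26.833333 = 1.211801
a = ȳ − b·x̄ = 9.216667 − 1.211801·21.833333 = -17.240994
ŷ(25) = -17.240994 + 1.211801·25 = 13.054037
residual = y − ŷ = 14.2 − 13.054037 = 1.145963

1.146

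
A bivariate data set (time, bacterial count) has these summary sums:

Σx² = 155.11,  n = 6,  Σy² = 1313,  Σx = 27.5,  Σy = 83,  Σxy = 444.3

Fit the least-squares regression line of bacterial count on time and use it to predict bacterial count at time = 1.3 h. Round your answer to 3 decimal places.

6.618

Sxx = Σx² − (Σx)²/n = 155.11 − 126.041667 = 29.068333
Sxy = Σxy − (Σx)(Σy)/n = 444.3 − 380.416667 = 63.883333
b = Sxy/Sxx = 63.883333/29.068333 = 2.197695
a = ȳ − b·x̄ = 13.833333 − 2.197695·4.583333 = 3.760564
ŷ(1.3) = a + b·1.3 = 3.760564 + 2.197695·1.3 = 6.617568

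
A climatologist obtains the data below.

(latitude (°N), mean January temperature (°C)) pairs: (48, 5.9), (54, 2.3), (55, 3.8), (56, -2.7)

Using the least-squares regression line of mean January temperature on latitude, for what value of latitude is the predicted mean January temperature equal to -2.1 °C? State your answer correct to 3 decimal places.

n = 4, Σx = 213, Σy = 9.3, Σxy = 465.2, Σx² = 11381
Sxx = Σx² − (Σx)²/n = 11381 − 11342.25 = 38.75
Sxy = Σxy − (Σx)(Σy)/n = 465.2 − 495.225 = -30.025
b = Sxy/Sxx = -30.025/38.75 = -0.774839
a = ȳ − b·x̄ = 2.325 − (-0.774839)·53.25 = 43.585161
Set a + b·x = -2.1: x = (-2.1 − 43.585161) / (-0.774839) = 58.960866

58.961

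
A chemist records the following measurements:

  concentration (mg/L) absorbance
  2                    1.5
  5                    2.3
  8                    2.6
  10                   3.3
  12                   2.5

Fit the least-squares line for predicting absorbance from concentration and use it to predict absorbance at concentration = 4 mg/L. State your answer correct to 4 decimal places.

n = 5, Σx = 37, Σy = 12.2, Σxy = 98.3, Σx² = 337
Sxx = Σx² − (Σx)²/n = 337 − 273.8 = 63.2
Sxy = Σxy − (Σx)(Σy)/n = 98.3 − 90.28 = 8.02
b = Sxy/Sxx = 8.02/63.2 = 0.126899
a = ȳ − b·x̄ = 2.44 − 0.126899·7.4 = 1.500949
ŷ(4) = a + b·4 = 1.500949 + 0.126899·4 = 2.008544

2.0085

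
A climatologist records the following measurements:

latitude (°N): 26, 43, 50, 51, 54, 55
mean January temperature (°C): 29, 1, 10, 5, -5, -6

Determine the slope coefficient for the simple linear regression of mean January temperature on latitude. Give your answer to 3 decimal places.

-1.060

n = 6, Σx = 279, Σy = 34, Σxy = 952, Σx² = 13567
Sxx = Σx² − (Σx)²/n = 13567 − 12973.5 = 593.5
Sxy = Σxy − (Σx)(Σy)/n = 952 − 1581 = -629
b = Sxy/Sxx = -629/593.5 = -1.059815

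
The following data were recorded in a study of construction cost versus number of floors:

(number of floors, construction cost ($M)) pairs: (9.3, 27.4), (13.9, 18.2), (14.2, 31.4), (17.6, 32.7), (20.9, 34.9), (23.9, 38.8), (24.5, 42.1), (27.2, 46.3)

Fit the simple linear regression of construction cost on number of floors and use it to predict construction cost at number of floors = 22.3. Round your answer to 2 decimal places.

38.08

n = 8, Σx = 151.5, Σy = 271.8, Σxy = 5476.74, Σx² = 3139.21
Sxx = Σx² − (Σx)²/n = 3139.21 − 2869.03125 = 270.17875
Sxy = Σxy − (Σx)(Σy)/n = 5476.74 − 5147.2125 = 329.5275
b = Sxy/Sxx = 329.5275/270.17875 = 1.219665
a = ȳ − b·x̄ = 33.975 − 1.219665·18.9375 = 10.877599
ŷ(22.3) = a + b·22.3 = 10.877599 + 1.219665·22.3 = 38.076123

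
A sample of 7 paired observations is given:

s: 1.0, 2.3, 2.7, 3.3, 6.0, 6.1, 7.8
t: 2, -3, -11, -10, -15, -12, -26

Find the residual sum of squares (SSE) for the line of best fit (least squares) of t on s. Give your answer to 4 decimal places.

78.3396

n = 7, Σx = 29.2, Σy = -75, Σxy = -433.6, Σx² = 158.52, Σy² = 1279
Sxx = Σx² − (Σx)²/n = 158.52 − 121.805714 = 36.714286
Sxy = Σxy − (Σx)(Σy)/n = -433.6 − (-312.857143) = -120.742857
Syy = Σy² − (Σy)²/n = 1279 − 803.571429 = 475.428571
b = Sxy/Sxx = -120.742857/36.714286 = -3.288716
SSE = Syy − b·Sxy = 475.428571 − (-3.288716)·(-120.742857) = 78.339611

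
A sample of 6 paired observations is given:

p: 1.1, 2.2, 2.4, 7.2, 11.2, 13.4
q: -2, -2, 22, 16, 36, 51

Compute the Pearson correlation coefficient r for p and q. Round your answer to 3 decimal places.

0.904

n = 6, Σx = 37.5, Σy = 121, Σxy = 1248, Σx² = 368.65, Σy² = 4645
Sxx = Σx² − (Σx)²/n = 368.65 − 234.375 = 134.275
Sxy = Σxy − (Σx)(Σy)/n = 1248 − 756.25 = 491.75
Syy = Σy² − (Σy)²/n = 4645 − 2440.166667 = 2204.833333
r = Sxy/√(Sxx·Syy) = 491.75/√(296053.995833) = 491.75/544.108441 = 0.903772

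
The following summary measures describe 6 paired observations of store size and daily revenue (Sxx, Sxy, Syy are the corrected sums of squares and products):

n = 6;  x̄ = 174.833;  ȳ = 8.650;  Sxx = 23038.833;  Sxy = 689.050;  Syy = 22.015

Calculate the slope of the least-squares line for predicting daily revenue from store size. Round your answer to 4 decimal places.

0.0299

b = Sxy/Sxx = 689.05/23038.833 = 0.029908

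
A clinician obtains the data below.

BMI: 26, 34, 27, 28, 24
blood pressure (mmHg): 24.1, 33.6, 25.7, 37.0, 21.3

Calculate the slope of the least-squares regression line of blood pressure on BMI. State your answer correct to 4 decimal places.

1.2472

n = 5, Σx = 139, Σy = 141.7, Σxy = 4010.1, Σx² = 3921
Sxx = Σx² − (Σx)²/n = 3921 − 3864.2 = 56.8
Sxy = Σxy − (Σx)(Σy)/n = 4010.1 − 3939.26 = 70.84
b = Sxy/Sxx = 70.84/56.8 = 1.247183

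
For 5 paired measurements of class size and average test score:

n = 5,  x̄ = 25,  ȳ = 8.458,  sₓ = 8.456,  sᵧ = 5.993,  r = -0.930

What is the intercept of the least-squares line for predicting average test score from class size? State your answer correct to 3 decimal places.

24.936

b = r · sᵧ/sₓ = -0.93 · 5.993/8.456 = -0.659117
a = ȳ − b·x̄ = 8.458 − (-0.659117)·25 = 24.935915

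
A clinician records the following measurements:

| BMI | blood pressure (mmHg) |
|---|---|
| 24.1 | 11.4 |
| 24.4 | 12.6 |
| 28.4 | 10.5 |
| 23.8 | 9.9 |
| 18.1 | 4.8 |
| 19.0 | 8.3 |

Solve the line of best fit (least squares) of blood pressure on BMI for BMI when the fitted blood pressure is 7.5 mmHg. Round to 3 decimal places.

19.166

n = 6, Σx = 137.8, Σy = 57.5, Σxy = 1360.58, Σx² = 3237.78
Sxx = Σx² − (Σx)²/n = 3237.78 − 3164.806667 = 72.973333
Sxy = Σxy − (Σx)(Σy)/n = 1360.58 − 1320.583333 = 39.996667
b = Sxy/Sxx = 39.996667/72.973333 = 0.548100
a = ȳ − b·x̄ = 9.583333 − 0.548100·22.966667 = -3.004691
Set a + b·x = 7.5: x = (7.5 − (-3.004691)) / 0.548100 = 19.165655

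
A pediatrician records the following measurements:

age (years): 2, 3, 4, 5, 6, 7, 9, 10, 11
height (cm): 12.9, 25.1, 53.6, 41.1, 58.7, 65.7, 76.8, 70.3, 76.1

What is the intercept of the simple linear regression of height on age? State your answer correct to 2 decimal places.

12.00

n = 9, Σx = 57, Σy = 480.3, Σxy = 3564.4, Σx² = 441
Sxx = Σx² − (Σx)²/n = 441 − 361 = 80
Sxy = Σxy − (Σx)(Σy)/n = 3564.4 − 3041.9 = 522.5
b = Sxy/Sxx = 522.5/80 = 6.53125
a = ȳ − b·x̄ = 53.366667 − 6.53125·6.333333 = 12.002083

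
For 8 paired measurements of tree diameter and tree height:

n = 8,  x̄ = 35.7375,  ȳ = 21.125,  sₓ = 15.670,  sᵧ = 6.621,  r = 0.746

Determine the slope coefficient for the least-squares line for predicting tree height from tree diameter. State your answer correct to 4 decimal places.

0.3152

b = r · sᵧ/sₓ = 0.746 · 6.621/15.67 = 0.315205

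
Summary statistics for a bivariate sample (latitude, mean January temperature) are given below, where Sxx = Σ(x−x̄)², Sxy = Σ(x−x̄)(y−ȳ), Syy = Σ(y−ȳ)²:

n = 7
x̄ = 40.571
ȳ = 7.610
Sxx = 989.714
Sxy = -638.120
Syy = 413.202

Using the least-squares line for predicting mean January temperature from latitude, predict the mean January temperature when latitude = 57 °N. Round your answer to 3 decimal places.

-2.983

b = Sxy/Sxx = -638.12/989.714 = -0.644752
a = ȳ − b·x̄ = 7.61 − (-0.644752)·40.571 = 33.768230
ŷ(57) = a + b·57 = 33.768230 + (-0.644752)·57 = -2.982629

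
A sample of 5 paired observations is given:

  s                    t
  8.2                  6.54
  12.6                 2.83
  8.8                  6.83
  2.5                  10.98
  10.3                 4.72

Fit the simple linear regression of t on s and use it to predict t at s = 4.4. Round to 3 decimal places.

9.649

n = 5, Σx = 42.4, Σy = 31.9, Σxy = 225.456, Σx² = 415.78
Sxx = Σx² − (Σx)²/n = 415.78 − 359.552 = 56.228
Sxy = Σxy − (Σx)(Σy)/n = 225.456 − 270.512 = -45.056
b = Sxy/Sxx = -45.056/56.228 = -0.801309
a = ȳ − b·x̄ = 6.38 − (-0.801309)·8.48 = 13.175100
ŷ(4.4) = a + b·4.4 = 13.175100 + (-0.801309)·4.4 = 9.649341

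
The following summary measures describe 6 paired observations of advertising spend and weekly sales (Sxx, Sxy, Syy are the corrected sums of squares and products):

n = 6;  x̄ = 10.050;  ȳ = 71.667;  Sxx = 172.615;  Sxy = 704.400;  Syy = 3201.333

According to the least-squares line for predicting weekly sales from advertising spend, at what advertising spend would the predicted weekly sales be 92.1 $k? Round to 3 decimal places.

b = Sxy/Sxx = 704.4/172.615 = 4.080758
a = ȳ − b·x̄ = 71.667 − 4.080758·10.05 = 30.655385
Set a + b·x = 92.1: x = (92.1 − 30.655385) / 4.080758 = 15.057158

15.057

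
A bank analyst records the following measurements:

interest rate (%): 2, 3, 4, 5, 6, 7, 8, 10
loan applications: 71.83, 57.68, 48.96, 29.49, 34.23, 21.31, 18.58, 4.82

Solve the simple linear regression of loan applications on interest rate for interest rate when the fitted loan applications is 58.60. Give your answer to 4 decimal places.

2.8071

n = 8, Σx = 45, Σy = 286.9, Σxy = 1211.38, Σx² = 303
Sxx = Σx² − (Σx)²/n = 303 − 253.125 = 49.875
Sxy = Σxy − (Σx)(Σy)/n = 1211.38 − 1613.8125 = -402.4325
b = Sxy/Sxx = -402.4325/49.875 = -8.068822
a = ȳ − b·x̄ = 35.8625 − (-8.068822)·5.625 = 81.249624
Set a + b·x = 58.60: x = (58.60 − 81.249624) / (-8.068822) = 2.807055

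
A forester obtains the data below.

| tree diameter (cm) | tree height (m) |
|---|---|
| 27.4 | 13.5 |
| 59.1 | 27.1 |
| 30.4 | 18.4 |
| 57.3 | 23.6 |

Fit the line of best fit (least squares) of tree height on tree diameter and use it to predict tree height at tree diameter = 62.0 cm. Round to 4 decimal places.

n = 4, Σx = 174.2, Σy = 82.6, Σxy = 3883.15, Σx² = 8451.02
Sxx = Σx² − (Σx)²/n = 8451.02 − 7586.41 = 864.61
Sxy = Σxy − (Σx)(Σy)/n = 3883.15 − 3597.23 = 285.92
b = Sxy/Sxx = 285.92/864.61 = 0.330692
a = ȳ − b·x̄ = 20.65 − 0.330692·43.55 = 6.248344
ŷ(62.0) = a + b·62.0 = 6.248344 + 0.330692·62 = 26.751276

26.7513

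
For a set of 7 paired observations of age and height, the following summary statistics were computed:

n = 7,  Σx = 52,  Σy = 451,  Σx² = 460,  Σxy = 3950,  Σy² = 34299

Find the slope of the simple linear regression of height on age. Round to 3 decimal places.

8.136

Sxx = Σx² − (Σx)²/n = 460 − 386.285714 = 73.714286
Sxy = Σxy − (Σx)(Σy)/n = 3950 − 3350.285714 = 599.714286
b = Sxy/Sxx = 599.714286/73.714286 = 8.135659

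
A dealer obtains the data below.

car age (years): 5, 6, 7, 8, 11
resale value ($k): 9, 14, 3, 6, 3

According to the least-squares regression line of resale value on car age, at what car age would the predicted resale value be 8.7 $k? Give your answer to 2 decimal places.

6.11

n = 5, Σx = 37, Σy = 35, Σxy = 231, Σx² = 295
Sxx = Σx² − (Σx)²/n = 295 − 273.8 = 21.2
Sxy = Σxy − (Σx)(Σy)/n = 231 − 259 = -28
b = Sxy/Sxx = -28/21.2 = -1.320755
a = ȳ − b·x̄ = 7 − (-1.320755)·7.4 = 16.773585
Set a + b·x = 8.7: x = (8.7 − 16.773585) / (-1.320755) = 6.112857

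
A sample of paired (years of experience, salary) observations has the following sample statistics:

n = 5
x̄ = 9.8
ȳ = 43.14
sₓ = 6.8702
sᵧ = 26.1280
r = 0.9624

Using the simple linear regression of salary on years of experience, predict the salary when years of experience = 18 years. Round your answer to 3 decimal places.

73.153

b = r · sᵧ/sₓ = 0.9624 · 26.128/6.8702 = 3.660095
a = ȳ − b·x̄ = 43.14 − 3.660095·9.8 = 7.271065
ŷ(18) = a + b·18 = 7.271065 + 3.660095·18 = 73.152782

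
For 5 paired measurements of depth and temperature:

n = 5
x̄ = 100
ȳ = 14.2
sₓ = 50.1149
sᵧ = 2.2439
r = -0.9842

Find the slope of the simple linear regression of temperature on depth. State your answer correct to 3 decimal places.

-0.044

b = r · sᵧ/sₓ = -0.9842 · 2.2439/50.1149 = -0.044068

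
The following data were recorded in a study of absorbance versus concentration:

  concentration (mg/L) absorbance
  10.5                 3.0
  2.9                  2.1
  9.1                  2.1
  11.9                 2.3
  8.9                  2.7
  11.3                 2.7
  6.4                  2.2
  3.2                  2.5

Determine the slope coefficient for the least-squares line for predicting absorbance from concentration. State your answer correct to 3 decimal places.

n = 8, Σx = 64.2, Σy = 19.6, Σxy = 160.69, Σx² = 601.18
Sxx = Σx² − (Σx)²/n = 601.18 − 515.205 = 85.975
Sxy = Σxy − (Σx)(Σy)/n = 160.69 − 157.29 = 3.4
b = Sxy/Sxx = 3.4/85.975 = 0.039546

0.040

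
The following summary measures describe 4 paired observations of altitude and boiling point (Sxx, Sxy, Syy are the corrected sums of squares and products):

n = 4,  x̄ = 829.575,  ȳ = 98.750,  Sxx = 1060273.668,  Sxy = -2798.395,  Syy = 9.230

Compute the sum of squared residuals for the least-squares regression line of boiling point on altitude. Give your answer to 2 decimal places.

b = Sxy/Sxx = -2798.395/1060273.668 = -0.002639
SSE = Syy − b·Sxy = 9.23 − (-0.002639)·(-2798.395) = 1.844157

1.84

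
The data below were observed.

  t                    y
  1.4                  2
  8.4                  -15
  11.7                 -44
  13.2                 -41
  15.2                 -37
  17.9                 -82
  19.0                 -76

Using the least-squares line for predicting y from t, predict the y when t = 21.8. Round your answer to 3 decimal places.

-85.491

n = 7, Σx = 86.8, Σy = -293, Σxy = -4653.4, Σx² = 1296.1
Sxx = Σx² − (Σx)²/n = 1296.1 − 1076.32 = 219.78
Sxy = Σxy − (Σx)(Σy)/n = -4653.4 − (-3633.2) = -1020.2
b = Sxy/Sxx = -1020.2/219.78 = -4.641915
a = ȳ − b·x̄ = -41.857143 − (-4.641915)·12.4 = 15.702599
ŷ(21.8) = a + b·21.8 = 15.702599 + (-4.641915)·21.8 = -85.491140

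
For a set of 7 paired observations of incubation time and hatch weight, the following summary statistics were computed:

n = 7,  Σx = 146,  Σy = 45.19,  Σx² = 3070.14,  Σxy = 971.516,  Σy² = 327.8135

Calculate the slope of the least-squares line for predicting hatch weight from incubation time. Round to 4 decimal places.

1.1594

Sxx = Σx² − (Σx)²/n = 3070.14 − 3045.142857 = 24.997143
Sxy = Σxy − (Σx)(Σy)/n = 971.516 − 942.534286 = 28.981714
b = Sxy/Sxx = 28.981714/24.997143 = 1.159401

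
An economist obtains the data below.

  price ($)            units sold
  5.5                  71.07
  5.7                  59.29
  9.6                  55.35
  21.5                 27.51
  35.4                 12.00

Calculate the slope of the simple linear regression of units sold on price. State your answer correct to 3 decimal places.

n = 5, Σx = 77.7, Σy = 225.22, Σxy = 2276.463, Σx² = 1870.31
Sxx = Σx² − (Σx)²/n = 1870.31 − 1207.458 = 662.852
Sxy = Σxy − (Σx)(Σy)/n = 2276.463 − 3499.9188 = -1223.4558
b = Sxy/Sxx = -1223.4558/662.852 = -1.845745

-1.846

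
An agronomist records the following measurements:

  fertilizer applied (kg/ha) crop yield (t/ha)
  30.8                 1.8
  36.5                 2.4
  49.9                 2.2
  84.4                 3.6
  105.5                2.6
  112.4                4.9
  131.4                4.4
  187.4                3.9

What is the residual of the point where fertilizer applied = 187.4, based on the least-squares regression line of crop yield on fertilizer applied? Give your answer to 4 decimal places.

n = 8, Σx = 738.3, Σy = 25.8, Σxy = 2690.74, Σx² = 88042.99
Sxx = Σx² − (Σx)²/n = 88042.99 − 68135.86125 = 19907.12875
Sxy = Σxy − (Σx)(Σy)/n = 2690.74 − 2381.0175 = 309.7225
b = Sxy/Sxx = 309.7225/19907.12875 = 0.015558
a = ȳ − b·x̄ = 3.225 − 0.015558·92.2875 = 1.789157
ŷ(187.4) = 1.789157 + 0.015558·187.4 = 4.704796
residual = y − ŷ = 3.9 − 4.704796 = -0.804796

-0.8048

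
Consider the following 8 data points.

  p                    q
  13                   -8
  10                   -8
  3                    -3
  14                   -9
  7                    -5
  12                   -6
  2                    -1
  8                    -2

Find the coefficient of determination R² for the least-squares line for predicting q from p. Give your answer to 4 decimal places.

0.7524

n = 8, Σx = 69, Σy = -42, Σxy = -444, Σx² = 735, Σy² = 284
Sxx = Σx² − (Σx)²/n = 735 − 595.125 = 139.875
Sxy = Σxy − (Σx)(Σy)/n = -444 − (-362.25) = -81.75
Syy = Σy² − (Σy)²/n = 284 − 220.5 = 63.5
R² = Sxy²/(Sxx·Syy) = (-81.75)²/(139.875·63.5) = 0.752422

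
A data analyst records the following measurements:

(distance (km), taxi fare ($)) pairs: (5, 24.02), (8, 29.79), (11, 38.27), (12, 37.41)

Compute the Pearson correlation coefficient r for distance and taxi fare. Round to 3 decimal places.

n = 4, Σx = 36, Σy = 129.49, Σxy = 1228.31, Σx² = 354, Σy² = 4328.5055
Sxx = Σx² − (Σx)²/n = 354 − 324 = 30
Sxy = Σxy − (Σx)(Σy)/n = 1228.31 − 1165.41 = 62.9
Syy = Σy² − (Σy)²/n = 4328.5055 − 4191.915025 = 136.590475
r = Sxy/√(Sxx·Syy) = 62.9/√(4097.71425) = 62.9/64.013391 = 0.982607

0.983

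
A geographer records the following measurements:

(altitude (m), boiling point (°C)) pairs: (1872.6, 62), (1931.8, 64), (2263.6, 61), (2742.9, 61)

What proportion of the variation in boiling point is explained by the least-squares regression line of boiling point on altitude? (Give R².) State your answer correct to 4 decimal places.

n = 4, Σx = 8810.9, Σy = 248, Σxy = 545132.9, Σx² = 19885867.37, Σy² = 15382
Sxx = Σx² − (Σx)²/n = 19885867.37 − 19407989.7025 = 477877.6675
Sxy = Σxy − (Σx)(Σy)/n = 545132.9 − 546275.8 = -1142.9
Syy = Σy² − (Σy)²/n = 15382 − 15376 = 6
R² = Sxy²/(Sxx·Syy) = (-1142.9)²/(477877.6675·6) = 0.455563

0.4556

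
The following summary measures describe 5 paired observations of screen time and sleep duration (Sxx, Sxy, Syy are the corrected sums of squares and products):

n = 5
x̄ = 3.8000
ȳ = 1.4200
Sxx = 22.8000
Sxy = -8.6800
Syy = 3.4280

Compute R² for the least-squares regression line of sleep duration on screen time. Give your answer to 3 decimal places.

0.964

R² = Sxy²/(Sxx·Syy) = (-8.68)²/(22.8·3.428) = 0.963971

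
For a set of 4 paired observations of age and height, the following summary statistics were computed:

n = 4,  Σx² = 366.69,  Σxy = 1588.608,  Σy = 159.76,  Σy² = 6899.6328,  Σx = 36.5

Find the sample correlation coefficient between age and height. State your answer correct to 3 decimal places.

0.990

Sxx = Σx² − (Σx)²/n = 366.69 − 333.0625 = 33.6275
Sxy = Σxy − (Σx)(Σy)/n = 1588.608 − 1457.81 = 130.798
Syy = Σy² − (Σy)²/n = 6899.6328 − 6380.8144 = 518.8184
r = Sxy/√(Sxx·Syy) = 130.798/√(17446.565746) = 130.798/132.085449 = 0.990253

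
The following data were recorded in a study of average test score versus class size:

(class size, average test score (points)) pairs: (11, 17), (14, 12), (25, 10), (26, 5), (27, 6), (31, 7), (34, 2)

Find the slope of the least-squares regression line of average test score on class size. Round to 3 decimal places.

-0.542

n = 7, Σx = 168, Σy = 59, Σxy = 1182, Σx² = 4464
Sxx = Σx² − (Σx)²/n = 4464 − 4032 = 432
Sxy = Σxy − (Σx)(Σy)/n = 1182 − 1416 = -234
b = Sxy/Sxx = -234/432 = -0.541667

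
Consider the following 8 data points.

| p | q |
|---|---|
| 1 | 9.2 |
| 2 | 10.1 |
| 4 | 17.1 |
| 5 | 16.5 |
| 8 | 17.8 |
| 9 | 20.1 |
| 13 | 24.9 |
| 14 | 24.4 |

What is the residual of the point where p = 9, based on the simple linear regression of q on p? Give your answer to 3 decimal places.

n = 8, Σx = 56, Σy = 140.1, Σxy = 1168.9, Σx² = 556
Sxx = Σx² − (Σx)²/n = 556 − 392 = 164
Sxy = Σxy − (Σx)(Σy)/n = 1168.9 − 980.7 = 188.2
b = Sxy/Sxx = 188.2/164 = 1.147561
a = ȳ − b·x̄ = 17.5125 − 1.147561·7 = 9.479573
ŷ(9) = 9.479573 + 1.147561·9 = 19.807622
residual = y − ŷ = 20.1 − 19.807622 = 0.292378

0.292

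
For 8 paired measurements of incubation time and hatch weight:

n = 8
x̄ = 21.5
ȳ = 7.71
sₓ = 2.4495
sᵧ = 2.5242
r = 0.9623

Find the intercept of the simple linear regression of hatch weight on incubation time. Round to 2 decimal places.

-13.61

b = r · sᵧ/sₓ = 0.9623 · 2.5242/2.4495 = 0.991646
a = ȳ − b·x̄ = 7.71 − 0.991646·21.5 = -13.610396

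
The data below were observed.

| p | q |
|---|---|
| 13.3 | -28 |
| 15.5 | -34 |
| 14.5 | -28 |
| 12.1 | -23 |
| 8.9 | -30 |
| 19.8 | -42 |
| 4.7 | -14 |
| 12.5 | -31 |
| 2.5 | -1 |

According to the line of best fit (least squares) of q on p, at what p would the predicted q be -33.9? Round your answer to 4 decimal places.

15.5723

n = 9, Σx = 103.8, Σy = -231, Σxy = -3138.1, Σx² = 1429.64
Sxx = Σx² − (Σx)²/n = 1429.64 − 1197.16 = 232.48
Sxy = Σxy − (Σx)(Σy)/n = -3138.1 − (-2664.2) = -473.9
b = Sxy/Sxx = -473.9/232.48 = -2.038455
a = ȳ − b·x̄ = -25.666667 − (-2.038455)·11.533333 = -2.156487
Set a + b·x = -33.9: x = (-33.9 − (-2.156487)) / (-2.038455) = 15.572340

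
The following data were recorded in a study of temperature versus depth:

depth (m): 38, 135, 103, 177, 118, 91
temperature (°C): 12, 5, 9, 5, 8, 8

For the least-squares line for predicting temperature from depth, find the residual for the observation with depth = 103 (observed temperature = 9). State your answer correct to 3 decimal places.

n = 6, Σx = 662, Σy = 47, Σxy = 4615, Σx² = 83812
Sxx = Σx² − (Σx)²/n = 83812 − 73040.666667 = 10771.333333
Sxy = Σxy − (Σx)(Σy)/n = 4615 − 5185.666667 = -570.666667
b = Sxy/Sxx = -570.666667/10771.333333 = -0.052980
a = ȳ − b·x̄ = 7.833333 − (-0.052980)·110.333333 = 13.678808
ŷ(103) = 13.678808 + (-0.052980)·103 = 8.221854
residual = y − ŷ = 9 − 8.221854 = 0.778146

0.778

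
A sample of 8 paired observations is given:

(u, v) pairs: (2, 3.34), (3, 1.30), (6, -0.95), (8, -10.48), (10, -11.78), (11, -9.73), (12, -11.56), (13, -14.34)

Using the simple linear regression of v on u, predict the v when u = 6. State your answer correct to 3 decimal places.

-3.404

n = 8, Σx = 65, Σy = -54.2, Σxy = -628.93, Σx² = 647
Sxx = Σx² − (Σx)²/n = 647 − 528.125 = 118.875
Sxy = Σxy − (Σx)(Σy)/n = -628.93 − (-440.375) = -188.555
b = Sxy/Sxx = -188.555/118.875 = -1.586162
a = ȳ − b·x̄ = -6.775 − (-1.586162)·8.125 = 6.112566
ŷ(6) = a + b·6 = 6.112566 + (-1.586162)·6 = -3.404406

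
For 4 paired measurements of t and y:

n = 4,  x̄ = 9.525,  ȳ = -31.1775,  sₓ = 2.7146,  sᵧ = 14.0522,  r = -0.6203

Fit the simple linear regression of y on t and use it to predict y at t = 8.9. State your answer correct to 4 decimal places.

b = r · sᵧ/sₓ = -0.6203 · 14.0522/2.7146 = -3.211000
a = ȳ − b·x̄ = -31.1775 − (-3.211000)·9.525 = -0.592728
ŷ(8.9) = a + b·8.9 = -0.592728 + (-3.211000)·8.9 = -29.170625

-29.1706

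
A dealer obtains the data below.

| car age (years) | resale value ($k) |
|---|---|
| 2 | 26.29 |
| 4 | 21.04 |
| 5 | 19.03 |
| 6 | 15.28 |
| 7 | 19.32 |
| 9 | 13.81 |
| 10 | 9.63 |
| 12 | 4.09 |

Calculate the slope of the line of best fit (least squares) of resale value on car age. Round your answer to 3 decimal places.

n = 8, Σx = 55, Σy = 128.49, Σxy = 728.48, Σx² = 455
Sxx = Σx² − (Σx)²/n = 455 − 378.125 = 76.875
Sxy = Σxy − (Σx)(Σy)/n = 728.48 − 883.36875 = -154.88875
b = Sxy/Sxx = -154.88875/76.875 = -2.014813

-2.015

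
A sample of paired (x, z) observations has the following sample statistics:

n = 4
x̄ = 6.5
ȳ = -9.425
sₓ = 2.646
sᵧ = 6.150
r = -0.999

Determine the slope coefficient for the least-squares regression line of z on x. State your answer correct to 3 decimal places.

-2.322

b = r · sᵧ/sₓ = -0.999 · 6.15/2.646 = -2.321939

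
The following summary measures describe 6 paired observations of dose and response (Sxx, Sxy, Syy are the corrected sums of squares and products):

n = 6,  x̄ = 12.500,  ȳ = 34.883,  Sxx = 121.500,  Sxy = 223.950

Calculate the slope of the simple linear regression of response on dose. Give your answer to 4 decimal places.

b = Sxy/Sxx = 223.95/121.5 = 1.843210

1.8432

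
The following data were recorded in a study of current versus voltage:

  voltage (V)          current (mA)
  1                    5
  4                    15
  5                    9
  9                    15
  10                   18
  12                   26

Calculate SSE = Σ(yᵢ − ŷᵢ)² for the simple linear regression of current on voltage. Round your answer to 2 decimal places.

n = 6, Σx = 41, Σy = 88, Σxy = 737, Σx² = 367, Σy² = 1556
Sxx = Σx² − (Σx)²/n = 367 − 280.166667 = 86.833333
Sxy = Σxy − (Σx)(Σy)/n = 737 − 601.333333 = 135.666667
Syy = Σy² − (Σy)²/n = 1556 − 1290.666667 = 265.333333
b = Sxy/Sxx = 135.666667/86.833333 = 1.562380
SSE = Syy − b·Sxy = 265.333333 − 1.562380·135.666667 = 53.370441

53.37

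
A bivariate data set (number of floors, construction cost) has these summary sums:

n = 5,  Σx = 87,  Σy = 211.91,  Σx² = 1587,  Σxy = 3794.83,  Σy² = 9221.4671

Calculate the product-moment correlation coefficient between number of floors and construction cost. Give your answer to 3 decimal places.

0.811

Sxx = Σx² − (Σx)²/n = 1587 − 1513.8 = 73.2
Sxy = Σxy − (Σx)(Σy)/n = 3794.83 − 3687.234 = 107.596
Syy = Σy² − (Σy)²/n = 9221.4671 − 8981.16962 = 240.29748
r = Sxy/√(Sxx·Syy) = 107.596/√(17589.775536) = 107.596/132.626451 = 0.811271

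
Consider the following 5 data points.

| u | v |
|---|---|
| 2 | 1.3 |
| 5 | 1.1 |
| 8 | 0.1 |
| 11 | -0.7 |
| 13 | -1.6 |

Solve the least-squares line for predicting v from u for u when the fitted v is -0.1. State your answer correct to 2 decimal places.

8.32

n = 5, Σx = 39, Σy = 0.2, Σxy = -19.6, Σx² = 383
Sxx = Σx² − (Σx)²/n = 383 − 304.2 = 78.8
Sxy = Σxy − (Σx)(Σy)/n = -19.6 − 1.56 = -21.16
b = Sxy/Sxx = -21.16/78.8 = -0.268528
a = ȳ − b·x̄ = 0.04 − (-0.268528)·7.8 = 2.134518
Set a + b·x = -0.1: x = (-0.1 − 2.134518) / (-0.268528) = 8.321361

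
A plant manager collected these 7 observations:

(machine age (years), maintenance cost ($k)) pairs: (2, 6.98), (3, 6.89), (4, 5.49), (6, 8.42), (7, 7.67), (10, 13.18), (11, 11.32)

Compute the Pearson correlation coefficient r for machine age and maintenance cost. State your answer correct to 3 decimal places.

n = 7, Σx = 43, Σy = 59.95, Σxy = 417.12, Σx² = 335, Σy² = 557.9127
Sxx = Σx² − (Σx)²/n = 335 − 264.142857 = 70.857143
Sxy = Σxy − (Σx)(Σy)/n = 417.12 − 368.264286 = 48.855714
Syy = Σy² − (Σy)²/n = 557.9127 − 513.428929 = 44.483771
r = Sxy/√(Sxx·Syy) = 48.855714/√(3151.992947) = 48.855714/56.142613 = 0.870207

0.870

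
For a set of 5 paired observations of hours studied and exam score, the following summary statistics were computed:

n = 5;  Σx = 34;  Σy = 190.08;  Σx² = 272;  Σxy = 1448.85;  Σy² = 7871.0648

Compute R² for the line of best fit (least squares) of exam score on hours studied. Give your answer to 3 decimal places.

Sxx = Σx² − (Σx)²/n = 272 − 231.2 = 40.8
Sxy = Σxy − (Σx)(Σy)/n = 1448.85 − 1292.544 = 156.306
Syy = Σy² − (Σy)²/n = 7871.0648 − 7226.08128 = 644.98352
R² = Sxy²/(Sxx·Syy) = (156.306)²/(40.8·644.98352) = 0.928416

0.928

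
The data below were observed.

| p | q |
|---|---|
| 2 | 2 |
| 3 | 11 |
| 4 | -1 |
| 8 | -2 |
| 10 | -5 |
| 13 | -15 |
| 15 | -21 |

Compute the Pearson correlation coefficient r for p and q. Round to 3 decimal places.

n = 7, Σx = 55, Σy = -31, Σxy = -543, Σx² = 587, Σy² = 821
Sxx = Σx² − (Σx)²/n = 587 − 432.142857 = 154.857143
Sxy = Σxy − (Σx)(Σy)/n = -543 − (-243.571429) = -299.428571
Syy = Σy² − (Σy)²/n = 821 − 137.285714 = 683.714286
r = Sxy/√(Sxx·Syy) = -299.428571/√(105878.040816) = -299.428571/325.389061 = -0.920217

-0.920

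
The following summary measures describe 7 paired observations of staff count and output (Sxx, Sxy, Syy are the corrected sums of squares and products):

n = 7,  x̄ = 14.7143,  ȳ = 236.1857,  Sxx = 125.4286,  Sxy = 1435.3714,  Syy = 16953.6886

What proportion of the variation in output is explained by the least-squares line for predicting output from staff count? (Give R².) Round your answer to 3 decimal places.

R² = Sxy²/(Sxx·Syy) = (1435.3714)²/(125.4286·16953.6886) = 0.968875

0.969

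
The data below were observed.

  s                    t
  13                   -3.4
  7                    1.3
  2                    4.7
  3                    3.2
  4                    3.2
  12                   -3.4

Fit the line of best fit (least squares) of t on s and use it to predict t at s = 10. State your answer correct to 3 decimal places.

n = 6, Σx = 41, Σy = 5.6, Σxy = -44.1, Σx² = 391
Sxx = Σx² − (Σx)²/n = 391 − 280.166667 = 110.833333
Sxy = Σxy − (Σx)(Σy)/n = -44.1 − 38.266667 = -82.366667
b = Sxy/Sxx = -82.366667/110.833333 = -0.743158
a = ȳ − b·x̄ = 0.933333 − (-0.743158)·6.833333 = 6.011579
ŷ(10) = a + b·10 = 6.011579 + (-0.743158)·10 = -1.42

-1.420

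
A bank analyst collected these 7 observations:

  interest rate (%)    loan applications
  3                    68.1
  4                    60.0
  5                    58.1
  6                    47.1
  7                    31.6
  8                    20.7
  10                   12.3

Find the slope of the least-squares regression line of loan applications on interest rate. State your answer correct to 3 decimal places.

-8.686

n = 7, Σx = 43, Σy = 297.9, Σxy = 1527.2, Σx² = 299
Sxx = Σx² − (Σx)²/n = 299 − 264.142857 = 34.857143
Sxy = Σxy − (Σx)(Σy)/n = 1527.2 − 1829.957143 = -302.757143
b = Sxy/Sxx = -302.757143/34.857143 = -8.685656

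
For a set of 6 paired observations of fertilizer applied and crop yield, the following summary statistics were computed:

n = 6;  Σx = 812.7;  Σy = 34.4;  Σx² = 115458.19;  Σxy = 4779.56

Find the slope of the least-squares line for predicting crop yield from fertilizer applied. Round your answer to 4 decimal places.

Sxx = Σx² − (Σx)²/n = 115458.19 − 110080.215 = 5377.975
Sxy = Σxy − (Σx)(Σy)/n = 4779.56 − 4659.48 = 120.08
b = Sxy/Sxx = 120.08/5377.975 = 0.022328

0.0223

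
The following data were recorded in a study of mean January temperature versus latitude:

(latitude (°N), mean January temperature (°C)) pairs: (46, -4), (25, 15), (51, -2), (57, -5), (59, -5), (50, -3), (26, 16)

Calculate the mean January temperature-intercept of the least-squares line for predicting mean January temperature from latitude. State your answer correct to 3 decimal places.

n = 7, Σx = 314, Σy = 12, Σxy = -225, Σx² = 15248
Sxx = Σx² − (Σx)²/n = 15248 − 14085.142857 = 1162.857143
Sxy = Σxy − (Σx)(Σy)/n = -225 − 538.285714 = -763.285714
b = Sxy/Sxx = -763.285714/1162.857143 = -0.656388
a = ȳ − b·x̄ = 1.714286 − (-0.656388)·44.857143 = 31.157985

31.158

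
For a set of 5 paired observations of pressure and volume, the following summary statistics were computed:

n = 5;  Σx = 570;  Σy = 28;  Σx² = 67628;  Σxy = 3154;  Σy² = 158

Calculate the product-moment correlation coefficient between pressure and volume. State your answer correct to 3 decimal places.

Sxx = Σx² − (Σx)²/n = 67628 − 64980 = 2648
Sxy = Σxy − (Σx)(Σy)/n = 3154 − 3192 = -38
Syy = Σy² − (Σy)²/n = 158 − 156.8 = 1.2
r = Sxy/√(Sxx·Syy) = -38/√(3177.6) = -38/56.370205 = -0.674115

-0.674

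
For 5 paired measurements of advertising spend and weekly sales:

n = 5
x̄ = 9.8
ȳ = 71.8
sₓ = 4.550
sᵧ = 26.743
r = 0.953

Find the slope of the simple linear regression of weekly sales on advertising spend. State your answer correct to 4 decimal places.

b = r · sᵧ/sₓ = 0.953 · 26.743/4.55 = 5.601336

5.6013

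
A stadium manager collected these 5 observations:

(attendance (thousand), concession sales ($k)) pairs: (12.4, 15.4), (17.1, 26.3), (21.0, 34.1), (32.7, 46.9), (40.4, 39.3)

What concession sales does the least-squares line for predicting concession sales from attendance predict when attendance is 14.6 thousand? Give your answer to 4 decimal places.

23.4136

n = 5, Σx = 123.6, Σy = 162, Σxy = 4478.14, Σx² = 3588.62
Sxx = Σx² − (Σx)²/n = 3588.62 − 3055.392 = 533.228
Sxy = Σxy − (Σx)(Σy)/n = 4478.14 − 4004.64 = 473.5
b = Sxy/Sxx = 473.5/533.228 = 0.887988
a = ȳ − b·x̄ = 32.4 − 0.887988·24.72 = 10.448940
ŷ(14.6) = a + b·14.6 = 10.448940 + 0.887988·14.6 = 23.413563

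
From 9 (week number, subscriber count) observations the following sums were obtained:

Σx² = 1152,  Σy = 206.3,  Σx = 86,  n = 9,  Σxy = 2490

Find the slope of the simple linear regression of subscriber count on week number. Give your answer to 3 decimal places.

Sxx = Σx² − (Σx)²/n = 1152 − 821.777778 = 330.222222
Sxy = Σxy − (Σx)(Σy)/n = 2490 − 1971.311111 = 518.688889
b = Sxy/Sxx = 518.688889/330.222222 = 1.570727

1.571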